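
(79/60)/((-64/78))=-1027/640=-1.60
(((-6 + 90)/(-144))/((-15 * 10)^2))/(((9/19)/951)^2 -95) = 253935703/930492966420000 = 0.00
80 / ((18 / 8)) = 320 / 9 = 35.56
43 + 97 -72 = 68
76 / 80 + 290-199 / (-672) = 978587 / 3360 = 291.25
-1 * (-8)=8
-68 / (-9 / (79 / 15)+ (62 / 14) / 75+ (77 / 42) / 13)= 73327800 / 1627001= 45.07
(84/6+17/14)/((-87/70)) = -355/29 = -12.24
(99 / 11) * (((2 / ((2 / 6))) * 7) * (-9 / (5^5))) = -3402 / 3125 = -1.09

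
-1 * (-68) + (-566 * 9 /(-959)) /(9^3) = 5282738 /77679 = 68.01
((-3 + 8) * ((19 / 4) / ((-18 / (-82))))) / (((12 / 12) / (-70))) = -136325 / 18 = -7573.61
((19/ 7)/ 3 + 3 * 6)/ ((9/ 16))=6352/ 189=33.61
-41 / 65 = -0.63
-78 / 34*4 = -156 / 17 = -9.18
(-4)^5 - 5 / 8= -8197 / 8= -1024.62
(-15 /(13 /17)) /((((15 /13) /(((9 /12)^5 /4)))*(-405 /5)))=51 /4096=0.01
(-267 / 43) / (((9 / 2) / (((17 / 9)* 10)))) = -30260 / 1161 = -26.06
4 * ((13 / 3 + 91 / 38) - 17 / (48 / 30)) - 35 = -5767 / 114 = -50.59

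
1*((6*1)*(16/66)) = 16/11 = 1.45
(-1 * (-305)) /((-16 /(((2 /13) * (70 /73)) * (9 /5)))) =-19215 /3796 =-5.06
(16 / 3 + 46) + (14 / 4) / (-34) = 10451 / 204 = 51.23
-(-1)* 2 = 2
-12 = -12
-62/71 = -0.87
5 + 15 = 20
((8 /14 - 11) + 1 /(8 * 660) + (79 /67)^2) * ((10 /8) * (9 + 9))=-4498624131 /22121792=-203.36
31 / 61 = 0.51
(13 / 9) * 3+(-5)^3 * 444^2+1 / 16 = -1182815789 / 48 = -24641995.60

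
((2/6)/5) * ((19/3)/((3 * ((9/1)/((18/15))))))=38/2025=0.02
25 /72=0.35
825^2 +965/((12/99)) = 2754345/4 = 688586.25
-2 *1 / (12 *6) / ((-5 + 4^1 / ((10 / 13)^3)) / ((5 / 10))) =-125 / 34092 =-0.00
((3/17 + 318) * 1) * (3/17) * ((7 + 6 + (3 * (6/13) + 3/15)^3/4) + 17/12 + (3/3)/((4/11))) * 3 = 57129473961/18674500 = 3059.22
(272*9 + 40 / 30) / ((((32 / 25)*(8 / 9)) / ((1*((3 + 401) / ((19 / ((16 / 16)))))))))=13915275 / 304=45773.93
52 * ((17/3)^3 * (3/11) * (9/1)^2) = 2299284/11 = 209025.82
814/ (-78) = -407/ 39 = -10.44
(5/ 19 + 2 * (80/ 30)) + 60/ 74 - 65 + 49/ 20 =-2368099/ 42180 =-56.14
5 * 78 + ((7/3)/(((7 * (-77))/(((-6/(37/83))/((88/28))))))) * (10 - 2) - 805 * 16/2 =-27085186/4477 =-6049.85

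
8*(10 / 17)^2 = 800 / 289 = 2.77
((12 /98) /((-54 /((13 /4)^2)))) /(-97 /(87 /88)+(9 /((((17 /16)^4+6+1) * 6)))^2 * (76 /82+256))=59088711771943789 /221223454700294401152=0.00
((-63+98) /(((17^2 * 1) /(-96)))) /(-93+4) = 3360 /25721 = 0.13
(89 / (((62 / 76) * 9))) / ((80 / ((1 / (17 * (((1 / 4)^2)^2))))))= 54112 / 23715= 2.28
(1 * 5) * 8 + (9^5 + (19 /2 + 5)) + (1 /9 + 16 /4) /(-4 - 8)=6383141 /108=59103.16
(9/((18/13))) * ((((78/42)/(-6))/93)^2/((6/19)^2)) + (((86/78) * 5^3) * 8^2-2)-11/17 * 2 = 2140527919235081/242766774432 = 8817.22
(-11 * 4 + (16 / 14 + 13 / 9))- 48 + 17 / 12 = -22175 / 252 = -88.00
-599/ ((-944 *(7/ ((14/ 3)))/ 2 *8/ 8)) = 599/ 708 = 0.85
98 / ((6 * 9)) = 49 / 27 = 1.81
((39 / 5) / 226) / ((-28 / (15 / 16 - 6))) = 3159 / 506240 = 0.01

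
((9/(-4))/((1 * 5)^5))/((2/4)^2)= -9/3125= -0.00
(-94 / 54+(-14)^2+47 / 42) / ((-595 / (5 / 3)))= -73853 / 134946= -0.55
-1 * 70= -70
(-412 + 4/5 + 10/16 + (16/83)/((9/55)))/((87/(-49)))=599406269/2599560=230.58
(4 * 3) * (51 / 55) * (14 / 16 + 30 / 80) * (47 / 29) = 22.54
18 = 18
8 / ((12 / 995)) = 1990 / 3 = 663.33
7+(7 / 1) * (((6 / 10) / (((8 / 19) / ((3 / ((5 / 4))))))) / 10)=4697 / 500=9.39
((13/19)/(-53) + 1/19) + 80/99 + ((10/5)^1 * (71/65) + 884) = 5748009986/6480045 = 887.03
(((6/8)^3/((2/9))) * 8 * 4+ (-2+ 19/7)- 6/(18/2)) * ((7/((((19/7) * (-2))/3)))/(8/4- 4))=35749/304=117.60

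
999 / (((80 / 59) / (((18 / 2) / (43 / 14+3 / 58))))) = 107685207 / 50720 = 2123.13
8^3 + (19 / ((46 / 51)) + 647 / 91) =2261173 / 4186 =540.18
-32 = -32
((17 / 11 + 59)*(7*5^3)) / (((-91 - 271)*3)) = -97125 / 1991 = -48.78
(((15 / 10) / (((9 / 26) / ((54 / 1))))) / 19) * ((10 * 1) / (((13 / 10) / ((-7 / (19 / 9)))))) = -113400 / 361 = -314.13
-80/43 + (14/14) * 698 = 29934/43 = 696.14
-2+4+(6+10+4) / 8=9 / 2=4.50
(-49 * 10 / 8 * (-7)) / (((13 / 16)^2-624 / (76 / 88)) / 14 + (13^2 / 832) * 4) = -29196160 / 3455829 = -8.45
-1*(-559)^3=174676879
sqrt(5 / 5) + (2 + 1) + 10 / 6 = 17 / 3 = 5.67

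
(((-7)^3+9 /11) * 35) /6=-65870 /33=-1996.06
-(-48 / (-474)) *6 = -48 / 79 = -0.61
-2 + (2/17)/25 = -848/425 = -2.00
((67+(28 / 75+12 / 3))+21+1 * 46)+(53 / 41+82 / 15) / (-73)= 31040569 / 224475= 138.28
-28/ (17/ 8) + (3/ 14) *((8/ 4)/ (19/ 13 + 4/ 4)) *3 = -48187/ 3808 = -12.65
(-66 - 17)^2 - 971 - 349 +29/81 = 451118/81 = 5569.36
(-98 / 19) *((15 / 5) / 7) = -42 / 19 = -2.21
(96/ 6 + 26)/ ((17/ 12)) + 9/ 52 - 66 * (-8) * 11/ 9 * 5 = 8636203/ 2652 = 3256.49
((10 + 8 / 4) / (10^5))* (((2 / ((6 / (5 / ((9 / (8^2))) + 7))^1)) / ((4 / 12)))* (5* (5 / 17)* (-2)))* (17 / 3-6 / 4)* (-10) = 383 / 612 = 0.63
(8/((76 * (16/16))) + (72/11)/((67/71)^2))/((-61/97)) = -678500062/57230261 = -11.86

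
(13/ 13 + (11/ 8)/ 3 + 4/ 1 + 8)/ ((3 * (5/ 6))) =323/ 60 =5.38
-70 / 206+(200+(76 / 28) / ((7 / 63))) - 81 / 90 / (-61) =98562969 / 439810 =224.10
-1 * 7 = -7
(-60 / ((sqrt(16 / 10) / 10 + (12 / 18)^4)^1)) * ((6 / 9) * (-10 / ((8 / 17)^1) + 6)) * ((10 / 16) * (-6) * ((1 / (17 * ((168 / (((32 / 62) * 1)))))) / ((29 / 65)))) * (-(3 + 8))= 88320375000 / 1009793659-35769751875 * sqrt(10) / 2019587318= 31.46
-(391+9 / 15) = -1958 / 5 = -391.60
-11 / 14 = -0.79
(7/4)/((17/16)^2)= 448/289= 1.55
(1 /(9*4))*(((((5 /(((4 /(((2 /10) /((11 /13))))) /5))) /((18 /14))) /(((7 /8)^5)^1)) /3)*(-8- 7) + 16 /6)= -507134 /2139291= -0.24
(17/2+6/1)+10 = 49/2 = 24.50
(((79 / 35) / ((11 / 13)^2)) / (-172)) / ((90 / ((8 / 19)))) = -13351 / 155699775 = -0.00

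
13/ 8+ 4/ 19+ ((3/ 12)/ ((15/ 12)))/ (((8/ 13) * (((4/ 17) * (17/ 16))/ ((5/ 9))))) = 2.56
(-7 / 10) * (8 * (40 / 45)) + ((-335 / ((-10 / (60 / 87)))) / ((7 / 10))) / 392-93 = -87637271 / 895230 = -97.89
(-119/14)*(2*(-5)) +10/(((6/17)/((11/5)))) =442/3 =147.33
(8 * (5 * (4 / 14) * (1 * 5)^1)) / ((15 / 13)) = 1040 / 21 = 49.52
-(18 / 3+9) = -15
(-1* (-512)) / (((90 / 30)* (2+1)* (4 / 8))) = 1024 / 9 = 113.78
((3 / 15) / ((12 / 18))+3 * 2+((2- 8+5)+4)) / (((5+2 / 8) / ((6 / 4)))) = 93 / 35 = 2.66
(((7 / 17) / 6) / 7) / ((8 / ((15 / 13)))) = 5 / 3536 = 0.00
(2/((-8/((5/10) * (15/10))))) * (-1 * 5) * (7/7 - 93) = -345/4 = -86.25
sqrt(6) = 2.45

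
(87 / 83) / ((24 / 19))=551 / 664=0.83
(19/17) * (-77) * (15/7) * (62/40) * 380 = -1846515/17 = -108618.53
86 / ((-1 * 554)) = -0.16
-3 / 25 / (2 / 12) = -18 / 25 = -0.72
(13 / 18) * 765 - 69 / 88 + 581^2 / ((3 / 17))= 505136909 / 264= 1913397.38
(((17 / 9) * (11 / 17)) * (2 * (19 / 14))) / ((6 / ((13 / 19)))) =143 / 378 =0.38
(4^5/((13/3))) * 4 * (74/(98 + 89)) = 909312/2431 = 374.05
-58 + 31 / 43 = -2463 / 43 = -57.28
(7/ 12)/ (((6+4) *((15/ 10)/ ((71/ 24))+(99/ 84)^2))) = 48706/ 1583145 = 0.03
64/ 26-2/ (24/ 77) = -617/ 156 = -3.96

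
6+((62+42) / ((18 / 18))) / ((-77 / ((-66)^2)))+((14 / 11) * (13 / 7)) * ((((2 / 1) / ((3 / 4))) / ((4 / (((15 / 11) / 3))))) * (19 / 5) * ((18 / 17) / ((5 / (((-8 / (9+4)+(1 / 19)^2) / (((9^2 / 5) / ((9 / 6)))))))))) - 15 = -14508589009 / 2462229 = -5892.46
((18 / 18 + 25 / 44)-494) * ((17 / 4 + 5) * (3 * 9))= -21645333 / 176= -122984.85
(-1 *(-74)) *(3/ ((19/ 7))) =81.79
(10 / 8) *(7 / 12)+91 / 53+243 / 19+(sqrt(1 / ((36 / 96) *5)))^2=1270347 / 80560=15.77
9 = 9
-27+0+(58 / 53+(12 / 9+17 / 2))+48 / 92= -113737 / 7314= -15.55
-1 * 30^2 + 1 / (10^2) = -899.99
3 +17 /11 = 50 /11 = 4.55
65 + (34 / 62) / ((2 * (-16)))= 64463 / 992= 64.98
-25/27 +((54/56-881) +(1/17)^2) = -192475267/218484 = -880.96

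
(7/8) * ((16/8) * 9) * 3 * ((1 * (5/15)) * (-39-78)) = -7371/4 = -1842.75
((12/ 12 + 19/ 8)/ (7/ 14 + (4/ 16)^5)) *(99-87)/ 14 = 768/ 133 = 5.77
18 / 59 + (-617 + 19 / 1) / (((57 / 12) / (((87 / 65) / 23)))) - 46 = -297184 / 5605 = -53.02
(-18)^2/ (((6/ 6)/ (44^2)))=627264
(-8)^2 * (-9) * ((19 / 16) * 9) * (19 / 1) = -116964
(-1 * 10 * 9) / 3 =-30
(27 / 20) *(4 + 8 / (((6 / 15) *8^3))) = 13959 / 2560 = 5.45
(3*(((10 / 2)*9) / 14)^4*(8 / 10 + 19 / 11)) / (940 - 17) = 0.88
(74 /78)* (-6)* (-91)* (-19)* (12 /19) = -6216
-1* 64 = -64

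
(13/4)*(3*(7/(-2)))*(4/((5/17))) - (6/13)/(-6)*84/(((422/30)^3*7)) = -566763634023/1221211030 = -464.10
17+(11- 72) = -44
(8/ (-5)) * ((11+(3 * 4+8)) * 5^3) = -6200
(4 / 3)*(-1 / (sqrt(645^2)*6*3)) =-2 / 17415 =-0.00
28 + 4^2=44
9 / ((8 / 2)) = 9 / 4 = 2.25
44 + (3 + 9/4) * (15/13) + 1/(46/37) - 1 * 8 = 51263/1196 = 42.86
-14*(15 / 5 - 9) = 84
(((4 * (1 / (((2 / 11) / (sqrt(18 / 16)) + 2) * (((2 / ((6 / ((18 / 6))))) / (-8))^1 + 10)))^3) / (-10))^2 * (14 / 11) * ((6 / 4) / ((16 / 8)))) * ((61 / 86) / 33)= 26784581055058344849408 / 416989554105267997716325654171075 - 359274574029456949248 * sqrt(2) / 16679582164210719908653026166843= 0.00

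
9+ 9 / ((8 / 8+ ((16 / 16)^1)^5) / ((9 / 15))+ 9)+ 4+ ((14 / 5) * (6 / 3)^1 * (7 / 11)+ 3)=41297 / 2035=20.29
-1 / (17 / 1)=-1 / 17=-0.06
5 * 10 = 50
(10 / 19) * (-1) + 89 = 88.47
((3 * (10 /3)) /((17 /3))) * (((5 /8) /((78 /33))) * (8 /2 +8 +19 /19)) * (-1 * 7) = -5775 /136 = -42.46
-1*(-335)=335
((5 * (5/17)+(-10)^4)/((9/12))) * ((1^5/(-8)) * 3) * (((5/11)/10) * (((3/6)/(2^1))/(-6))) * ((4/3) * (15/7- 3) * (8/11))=-113350/14399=-7.87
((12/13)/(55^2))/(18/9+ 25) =4/353925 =0.00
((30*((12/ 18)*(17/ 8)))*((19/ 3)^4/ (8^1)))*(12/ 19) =583015/ 108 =5398.29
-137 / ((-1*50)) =137 / 50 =2.74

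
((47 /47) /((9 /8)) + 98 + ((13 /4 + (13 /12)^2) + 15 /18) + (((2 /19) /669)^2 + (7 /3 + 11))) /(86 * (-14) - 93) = -303696843037 /3352890699792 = -0.09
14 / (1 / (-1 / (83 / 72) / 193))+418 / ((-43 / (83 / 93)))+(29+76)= 6166503827 / 64059981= 96.26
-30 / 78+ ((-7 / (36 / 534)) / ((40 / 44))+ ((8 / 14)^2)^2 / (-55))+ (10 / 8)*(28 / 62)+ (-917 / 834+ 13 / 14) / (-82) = -83006887599715 / 727896773604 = -114.04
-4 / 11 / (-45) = 4 / 495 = 0.01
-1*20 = -20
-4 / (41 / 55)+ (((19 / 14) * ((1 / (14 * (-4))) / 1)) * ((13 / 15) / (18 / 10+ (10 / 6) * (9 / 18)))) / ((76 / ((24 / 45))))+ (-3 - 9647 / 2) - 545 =-51202065923 / 9522660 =-5376.87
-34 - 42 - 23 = -99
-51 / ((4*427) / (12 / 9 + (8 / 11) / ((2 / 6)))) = -493 / 4697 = -0.10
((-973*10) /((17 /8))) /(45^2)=-15568 /6885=-2.26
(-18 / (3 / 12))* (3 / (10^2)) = -54 / 25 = -2.16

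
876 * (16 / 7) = 2002.29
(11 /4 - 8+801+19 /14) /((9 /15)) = 111595 /84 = 1328.51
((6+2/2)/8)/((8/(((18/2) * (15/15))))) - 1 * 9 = -513/64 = -8.02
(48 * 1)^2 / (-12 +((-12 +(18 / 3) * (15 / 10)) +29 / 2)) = -4608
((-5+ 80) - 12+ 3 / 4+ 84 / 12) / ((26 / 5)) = 1415 / 104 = 13.61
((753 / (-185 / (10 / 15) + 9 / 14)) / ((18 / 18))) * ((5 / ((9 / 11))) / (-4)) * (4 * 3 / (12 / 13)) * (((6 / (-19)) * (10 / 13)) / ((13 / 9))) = -1449525 / 159562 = -9.08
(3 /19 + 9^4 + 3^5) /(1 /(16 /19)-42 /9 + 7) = 1932.54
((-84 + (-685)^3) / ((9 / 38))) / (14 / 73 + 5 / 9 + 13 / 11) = -4903892871713 / 6971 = -703470502.33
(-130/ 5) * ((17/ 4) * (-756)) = 83538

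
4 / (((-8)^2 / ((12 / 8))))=0.09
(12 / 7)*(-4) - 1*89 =-671 / 7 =-95.86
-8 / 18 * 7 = -28 / 9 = -3.11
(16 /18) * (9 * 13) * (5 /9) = 520 /9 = 57.78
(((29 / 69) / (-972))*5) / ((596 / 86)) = -6235 / 19986264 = -0.00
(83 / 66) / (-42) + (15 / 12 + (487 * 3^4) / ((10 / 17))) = 232366781 / 3465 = 67061.12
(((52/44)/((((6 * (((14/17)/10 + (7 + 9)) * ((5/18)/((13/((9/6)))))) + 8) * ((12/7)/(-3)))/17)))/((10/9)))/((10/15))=-9230949/2157320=-4.28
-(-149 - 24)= 173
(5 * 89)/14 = 445/14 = 31.79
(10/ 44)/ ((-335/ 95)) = -95/ 1474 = -0.06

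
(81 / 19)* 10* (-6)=-4860 / 19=-255.79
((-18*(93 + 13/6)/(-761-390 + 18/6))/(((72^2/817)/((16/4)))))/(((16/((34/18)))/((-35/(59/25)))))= -991327375/601924608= -1.65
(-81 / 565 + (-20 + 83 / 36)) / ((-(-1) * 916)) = -362821 / 18631440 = -0.02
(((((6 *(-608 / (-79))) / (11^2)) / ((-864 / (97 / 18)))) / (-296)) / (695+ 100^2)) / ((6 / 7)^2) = 90307 / 88241418571680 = 0.00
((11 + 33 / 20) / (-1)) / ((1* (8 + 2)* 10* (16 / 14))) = -1771 / 16000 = -0.11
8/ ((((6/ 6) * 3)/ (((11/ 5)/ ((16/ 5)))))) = 11/ 6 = 1.83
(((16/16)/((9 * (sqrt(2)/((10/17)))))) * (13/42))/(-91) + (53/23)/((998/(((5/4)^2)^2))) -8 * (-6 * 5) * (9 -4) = 7051501925/5876224 -5 * sqrt(2)/44982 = 1200.01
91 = 91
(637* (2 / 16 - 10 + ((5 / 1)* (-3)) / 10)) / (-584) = 57967 / 4672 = 12.41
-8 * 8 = -64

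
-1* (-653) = 653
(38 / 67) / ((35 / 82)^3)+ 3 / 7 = 22183109 / 2872625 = 7.72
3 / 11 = 0.27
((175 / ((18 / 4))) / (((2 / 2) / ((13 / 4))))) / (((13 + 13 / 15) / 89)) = 77875 / 96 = 811.20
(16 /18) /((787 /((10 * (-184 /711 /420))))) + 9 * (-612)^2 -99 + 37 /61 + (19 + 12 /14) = 21745590607334327 /6451132653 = 3370817.46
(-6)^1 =-6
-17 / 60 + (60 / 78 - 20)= -15221 / 780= -19.51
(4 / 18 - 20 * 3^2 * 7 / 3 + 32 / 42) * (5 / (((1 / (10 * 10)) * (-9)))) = 13199000 / 567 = 23278.66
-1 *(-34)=34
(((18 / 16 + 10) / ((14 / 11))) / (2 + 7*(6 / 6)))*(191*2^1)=186989 / 504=371.01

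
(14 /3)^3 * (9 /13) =70.36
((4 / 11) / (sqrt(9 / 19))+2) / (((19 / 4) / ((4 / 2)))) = 32 * sqrt(19) / 627+16 / 19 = 1.06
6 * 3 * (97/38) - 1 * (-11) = 1082/19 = 56.95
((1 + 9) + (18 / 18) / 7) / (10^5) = 71 / 700000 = 0.00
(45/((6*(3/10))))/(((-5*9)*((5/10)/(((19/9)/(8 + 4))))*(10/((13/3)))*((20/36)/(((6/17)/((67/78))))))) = -3211/51255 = -0.06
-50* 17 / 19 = -44.74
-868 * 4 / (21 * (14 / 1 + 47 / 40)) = -19840 / 1821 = -10.90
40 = 40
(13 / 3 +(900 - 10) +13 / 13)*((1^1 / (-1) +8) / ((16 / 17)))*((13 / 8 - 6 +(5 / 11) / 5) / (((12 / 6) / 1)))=-60251009 / 4224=-14263.97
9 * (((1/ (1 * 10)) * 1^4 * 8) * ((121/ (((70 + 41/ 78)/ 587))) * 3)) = 598331448/ 27505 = 21753.55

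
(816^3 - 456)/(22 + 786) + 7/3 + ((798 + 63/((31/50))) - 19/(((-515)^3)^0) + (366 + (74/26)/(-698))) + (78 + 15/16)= 673775.95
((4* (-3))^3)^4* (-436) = -3887419795439616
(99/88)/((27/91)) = 91/24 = 3.79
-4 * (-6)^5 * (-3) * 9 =-839808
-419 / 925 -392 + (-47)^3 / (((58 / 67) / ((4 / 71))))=-13616316971 / 1904575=-7149.27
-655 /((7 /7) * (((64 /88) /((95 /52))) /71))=-48597725 /416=-116821.45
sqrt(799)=28.27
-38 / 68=-19 / 34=-0.56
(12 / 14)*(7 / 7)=6 / 7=0.86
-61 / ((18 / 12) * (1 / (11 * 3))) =-1342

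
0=0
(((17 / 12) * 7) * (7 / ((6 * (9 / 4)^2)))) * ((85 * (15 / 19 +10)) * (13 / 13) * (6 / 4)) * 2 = 29030050 / 4617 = 6287.64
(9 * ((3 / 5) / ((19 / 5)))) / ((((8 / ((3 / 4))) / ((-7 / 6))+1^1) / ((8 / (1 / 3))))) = -1512 / 361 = -4.19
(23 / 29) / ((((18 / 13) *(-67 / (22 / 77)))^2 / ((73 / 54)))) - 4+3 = -27900889255 / 27901173006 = -1.00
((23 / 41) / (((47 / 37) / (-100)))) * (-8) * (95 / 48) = 4042250 / 5781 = 699.23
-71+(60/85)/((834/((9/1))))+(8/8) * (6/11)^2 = -20213287/285923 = -70.69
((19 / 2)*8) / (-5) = -76 / 5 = -15.20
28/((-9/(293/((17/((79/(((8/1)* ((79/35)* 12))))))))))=-71785/3672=-19.55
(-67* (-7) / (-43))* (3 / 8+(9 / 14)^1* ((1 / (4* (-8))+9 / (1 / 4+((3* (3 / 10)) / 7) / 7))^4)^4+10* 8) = -963243935112370307707678749453934232170688650257939531397396735518237217674067616890988251 / 54474102065349954336215388791416030664528146956226151986680037376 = -17682603266352385060081160.00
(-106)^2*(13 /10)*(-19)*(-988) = 1370994248 /5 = 274198849.60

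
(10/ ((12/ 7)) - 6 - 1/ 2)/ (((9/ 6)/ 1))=-4/ 9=-0.44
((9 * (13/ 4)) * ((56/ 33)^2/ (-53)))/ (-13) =784/ 6413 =0.12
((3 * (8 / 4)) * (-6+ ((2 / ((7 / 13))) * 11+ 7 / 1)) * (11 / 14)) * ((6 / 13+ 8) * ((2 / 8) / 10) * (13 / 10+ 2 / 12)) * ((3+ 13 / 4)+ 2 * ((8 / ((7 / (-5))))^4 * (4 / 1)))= 6394163217915 / 12235496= 522591.26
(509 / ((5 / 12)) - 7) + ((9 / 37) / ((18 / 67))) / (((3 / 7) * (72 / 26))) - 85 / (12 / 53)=33564251 / 39960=839.95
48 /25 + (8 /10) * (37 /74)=58 /25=2.32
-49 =-49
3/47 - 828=-38913/47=-827.94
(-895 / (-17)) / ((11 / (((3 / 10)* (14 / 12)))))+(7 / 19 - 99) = -1377945 / 14212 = -96.96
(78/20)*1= 39/10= 3.90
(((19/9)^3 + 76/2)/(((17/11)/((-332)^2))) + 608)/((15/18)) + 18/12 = 9861533821/2430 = 4058244.37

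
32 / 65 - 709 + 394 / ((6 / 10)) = -10109 / 195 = -51.84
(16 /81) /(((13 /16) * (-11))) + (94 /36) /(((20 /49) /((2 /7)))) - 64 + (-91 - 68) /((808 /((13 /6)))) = -5860709983 /93590640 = -62.62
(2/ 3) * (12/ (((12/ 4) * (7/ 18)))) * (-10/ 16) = -30/ 7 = -4.29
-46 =-46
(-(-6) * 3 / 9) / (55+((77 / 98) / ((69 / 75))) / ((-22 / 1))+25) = 1288 / 51495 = 0.03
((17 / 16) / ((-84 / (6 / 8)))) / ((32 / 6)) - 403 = -11554867 / 28672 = -403.00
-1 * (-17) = 17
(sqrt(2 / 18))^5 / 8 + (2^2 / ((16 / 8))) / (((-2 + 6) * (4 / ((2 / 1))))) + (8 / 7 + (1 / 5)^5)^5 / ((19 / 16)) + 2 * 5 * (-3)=-5199713055935557710727125697 / 185007855892181396484375000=-28.11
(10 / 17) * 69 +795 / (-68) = 1965 / 68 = 28.90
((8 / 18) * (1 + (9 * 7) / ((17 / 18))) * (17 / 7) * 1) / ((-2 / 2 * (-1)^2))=-4604 / 63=-73.08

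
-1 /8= -0.12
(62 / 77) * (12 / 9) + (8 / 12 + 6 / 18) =479 / 231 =2.07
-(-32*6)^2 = -36864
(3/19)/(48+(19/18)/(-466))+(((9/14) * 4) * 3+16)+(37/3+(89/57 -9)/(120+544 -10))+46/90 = 274281696532/7504154595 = 36.55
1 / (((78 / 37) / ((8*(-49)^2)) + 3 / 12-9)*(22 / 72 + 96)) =-1599066 / 1347473819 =-0.00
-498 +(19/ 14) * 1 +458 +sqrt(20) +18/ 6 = -499/ 14 +2 * sqrt(5) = -31.17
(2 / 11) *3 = 6 / 11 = 0.55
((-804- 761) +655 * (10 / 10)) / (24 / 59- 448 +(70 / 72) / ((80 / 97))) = 30925440 / 15170947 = 2.04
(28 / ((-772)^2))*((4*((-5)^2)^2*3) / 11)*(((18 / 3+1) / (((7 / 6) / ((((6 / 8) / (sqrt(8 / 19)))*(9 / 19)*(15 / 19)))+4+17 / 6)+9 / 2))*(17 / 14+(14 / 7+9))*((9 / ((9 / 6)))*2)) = 56324442234375 / 18321273286283 - 2176078668750*sqrt(38) / 18321273286283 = 2.34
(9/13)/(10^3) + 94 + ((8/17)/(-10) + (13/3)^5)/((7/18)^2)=47323814813/4641000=10196.90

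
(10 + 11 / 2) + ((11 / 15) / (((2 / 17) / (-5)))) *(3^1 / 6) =-1 / 12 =-0.08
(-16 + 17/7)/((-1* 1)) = 95/7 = 13.57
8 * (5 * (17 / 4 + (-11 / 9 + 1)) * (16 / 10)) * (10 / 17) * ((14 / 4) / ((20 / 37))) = 150220 / 153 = 981.83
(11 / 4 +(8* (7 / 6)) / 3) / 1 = 211 / 36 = 5.86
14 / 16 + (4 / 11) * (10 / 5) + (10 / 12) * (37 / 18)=7877 / 2376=3.32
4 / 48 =0.08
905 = 905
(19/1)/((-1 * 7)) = -19/7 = -2.71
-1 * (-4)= 4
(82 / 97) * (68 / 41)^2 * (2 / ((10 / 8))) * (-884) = -65401856 / 19885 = -3289.00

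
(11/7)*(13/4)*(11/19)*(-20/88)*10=-3575/532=-6.72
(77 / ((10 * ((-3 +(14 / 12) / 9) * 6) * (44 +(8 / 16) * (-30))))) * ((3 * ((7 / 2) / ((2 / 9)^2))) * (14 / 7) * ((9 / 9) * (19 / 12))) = -7465689 / 719200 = -10.38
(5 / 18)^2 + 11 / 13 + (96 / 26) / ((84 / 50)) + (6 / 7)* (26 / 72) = 101149 / 29484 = 3.43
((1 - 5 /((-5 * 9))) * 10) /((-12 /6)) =-50 /9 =-5.56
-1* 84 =-84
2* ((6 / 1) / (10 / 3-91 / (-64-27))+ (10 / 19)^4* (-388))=-96188444 / 1694173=-56.78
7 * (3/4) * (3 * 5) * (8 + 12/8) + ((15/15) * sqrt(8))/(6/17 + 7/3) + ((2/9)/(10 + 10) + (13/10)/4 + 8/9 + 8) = 102 * sqrt(2)/137 + 15147/20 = 758.40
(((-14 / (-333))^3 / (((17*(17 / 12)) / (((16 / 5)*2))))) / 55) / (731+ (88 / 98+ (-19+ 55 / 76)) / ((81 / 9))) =1307987968 / 2655952659165289275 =0.00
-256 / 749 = -0.34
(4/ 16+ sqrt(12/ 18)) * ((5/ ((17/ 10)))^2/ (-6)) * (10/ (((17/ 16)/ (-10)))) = 500000/ 14739+ 2000000 * sqrt(6)/ 44217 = 144.72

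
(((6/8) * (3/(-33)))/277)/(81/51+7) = -51/1779448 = -0.00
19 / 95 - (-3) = 16 / 5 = 3.20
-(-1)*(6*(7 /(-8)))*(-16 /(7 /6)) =72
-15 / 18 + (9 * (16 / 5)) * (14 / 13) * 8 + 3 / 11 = 1062043 / 4290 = 247.56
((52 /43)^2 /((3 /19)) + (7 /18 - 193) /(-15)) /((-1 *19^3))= -11034323 /3424218570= -0.00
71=71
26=26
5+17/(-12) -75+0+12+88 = 343/12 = 28.58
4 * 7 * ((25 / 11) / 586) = 350 / 3223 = 0.11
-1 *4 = -4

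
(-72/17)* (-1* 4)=288/17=16.94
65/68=0.96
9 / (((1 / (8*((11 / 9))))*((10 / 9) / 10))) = 792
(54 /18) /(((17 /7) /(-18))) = -378 /17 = -22.24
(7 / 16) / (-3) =-7 / 48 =-0.15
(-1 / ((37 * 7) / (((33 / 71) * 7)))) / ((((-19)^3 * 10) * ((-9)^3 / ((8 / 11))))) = -0.00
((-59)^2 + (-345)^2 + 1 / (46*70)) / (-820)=-394469321 / 2640400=-149.40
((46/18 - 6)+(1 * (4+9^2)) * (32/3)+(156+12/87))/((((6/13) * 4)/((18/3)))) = 3594409/1044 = 3442.92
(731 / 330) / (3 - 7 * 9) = -731 / 19800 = -0.04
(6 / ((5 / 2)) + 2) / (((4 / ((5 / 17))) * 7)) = 11 / 238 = 0.05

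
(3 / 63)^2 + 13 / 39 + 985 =434533 / 441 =985.34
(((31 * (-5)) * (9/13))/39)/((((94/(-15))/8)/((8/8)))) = 27900/7943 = 3.51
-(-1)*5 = 5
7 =7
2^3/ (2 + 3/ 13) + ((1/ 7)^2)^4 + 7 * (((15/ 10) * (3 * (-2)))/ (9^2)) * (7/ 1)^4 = -2804385447806/ 1504613061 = -1863.86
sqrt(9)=3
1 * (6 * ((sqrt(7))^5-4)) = 753.85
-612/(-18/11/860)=321640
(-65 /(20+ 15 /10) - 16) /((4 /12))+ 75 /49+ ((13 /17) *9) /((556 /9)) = -1103863821 /19915364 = -55.43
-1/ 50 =-0.02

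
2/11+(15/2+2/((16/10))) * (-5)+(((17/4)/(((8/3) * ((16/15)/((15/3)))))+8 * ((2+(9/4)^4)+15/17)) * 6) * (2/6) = 20467835/47872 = 427.55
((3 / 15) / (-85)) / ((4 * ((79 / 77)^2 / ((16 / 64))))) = -5929 / 42438800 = -0.00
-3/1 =-3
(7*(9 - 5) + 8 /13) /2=186 /13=14.31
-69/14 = -4.93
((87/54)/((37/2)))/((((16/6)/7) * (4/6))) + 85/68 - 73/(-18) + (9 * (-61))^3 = -881619595777/5328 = -165469143.35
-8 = -8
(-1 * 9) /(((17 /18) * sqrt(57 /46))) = -54 * sqrt(2622) /323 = -8.56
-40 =-40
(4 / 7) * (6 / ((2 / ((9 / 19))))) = 108 / 133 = 0.81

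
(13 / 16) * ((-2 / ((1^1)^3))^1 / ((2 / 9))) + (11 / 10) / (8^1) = -287 / 40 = -7.18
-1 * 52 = -52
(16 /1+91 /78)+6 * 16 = 679 /6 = 113.17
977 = 977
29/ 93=0.31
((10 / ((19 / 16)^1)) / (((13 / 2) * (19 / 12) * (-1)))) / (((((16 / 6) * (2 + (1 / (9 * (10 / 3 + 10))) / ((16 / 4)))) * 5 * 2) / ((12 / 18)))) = -46080 / 4509973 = -0.01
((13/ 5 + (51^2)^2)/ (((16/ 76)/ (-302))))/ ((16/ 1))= -606542785.26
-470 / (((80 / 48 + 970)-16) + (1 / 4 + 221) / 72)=-45120 / 92039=-0.49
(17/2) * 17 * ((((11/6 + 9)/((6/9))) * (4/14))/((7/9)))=169065/196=862.58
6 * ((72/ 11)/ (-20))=-108/ 55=-1.96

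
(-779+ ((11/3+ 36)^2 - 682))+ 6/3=1030/9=114.44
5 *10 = 50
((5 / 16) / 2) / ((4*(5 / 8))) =0.06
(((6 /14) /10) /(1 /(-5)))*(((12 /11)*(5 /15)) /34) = -3 /1309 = -0.00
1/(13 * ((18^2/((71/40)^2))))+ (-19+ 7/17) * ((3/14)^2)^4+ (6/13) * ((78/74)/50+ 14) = 158152973333667593/24436742399596800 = 6.47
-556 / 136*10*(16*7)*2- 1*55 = -156615 / 17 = -9212.65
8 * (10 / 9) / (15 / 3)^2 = 16 / 45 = 0.36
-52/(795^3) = -52/502459875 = -0.00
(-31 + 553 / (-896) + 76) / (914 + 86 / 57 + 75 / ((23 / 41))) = 0.04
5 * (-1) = -5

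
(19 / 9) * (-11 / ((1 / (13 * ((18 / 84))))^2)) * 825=-29139825 / 196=-148672.58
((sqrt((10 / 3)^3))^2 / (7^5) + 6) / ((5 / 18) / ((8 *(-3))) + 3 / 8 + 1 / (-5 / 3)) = -217898720 / 8588377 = -25.37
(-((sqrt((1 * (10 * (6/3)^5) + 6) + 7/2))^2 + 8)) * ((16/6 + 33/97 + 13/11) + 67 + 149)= -79292700/1067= -74313.68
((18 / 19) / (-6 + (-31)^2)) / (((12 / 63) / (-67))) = -12663 / 36290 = -0.35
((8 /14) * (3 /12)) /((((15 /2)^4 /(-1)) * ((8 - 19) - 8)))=16 /6733125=0.00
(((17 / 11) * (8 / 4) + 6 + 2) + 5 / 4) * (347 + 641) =134121 / 11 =12192.82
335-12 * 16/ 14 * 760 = -70615/ 7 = -10087.86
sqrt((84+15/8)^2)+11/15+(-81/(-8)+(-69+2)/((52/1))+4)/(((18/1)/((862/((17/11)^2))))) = 38770619/112710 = 343.99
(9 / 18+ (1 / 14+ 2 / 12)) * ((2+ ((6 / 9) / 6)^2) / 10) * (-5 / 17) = -5053 / 115668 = -0.04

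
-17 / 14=-1.21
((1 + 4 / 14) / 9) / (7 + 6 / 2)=1 / 70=0.01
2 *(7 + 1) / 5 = 16 / 5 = 3.20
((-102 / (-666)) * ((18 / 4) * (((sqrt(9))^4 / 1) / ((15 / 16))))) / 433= 11016 / 80105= 0.14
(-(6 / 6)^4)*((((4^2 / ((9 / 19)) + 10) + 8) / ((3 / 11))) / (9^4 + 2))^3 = -134690140376 / 5564145848051601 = -0.00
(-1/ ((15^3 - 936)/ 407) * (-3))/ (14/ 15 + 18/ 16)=16280/ 66937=0.24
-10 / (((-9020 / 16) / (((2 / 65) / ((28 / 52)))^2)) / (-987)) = -4512 / 78925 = -0.06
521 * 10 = 5210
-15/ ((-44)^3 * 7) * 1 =15/ 596288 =0.00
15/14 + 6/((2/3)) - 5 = 71/14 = 5.07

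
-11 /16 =-0.69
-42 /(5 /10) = -84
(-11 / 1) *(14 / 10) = -77 / 5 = -15.40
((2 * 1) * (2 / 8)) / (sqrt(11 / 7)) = sqrt(77) / 22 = 0.40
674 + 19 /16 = 10803 /16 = 675.19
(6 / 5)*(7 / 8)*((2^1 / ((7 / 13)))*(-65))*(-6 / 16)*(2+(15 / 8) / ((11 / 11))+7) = 132327 / 128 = 1033.80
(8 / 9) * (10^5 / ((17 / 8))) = 6400000 / 153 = 41830.07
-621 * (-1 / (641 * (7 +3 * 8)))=621 / 19871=0.03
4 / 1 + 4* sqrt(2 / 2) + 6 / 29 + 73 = 81.21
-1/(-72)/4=0.00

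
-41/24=-1.71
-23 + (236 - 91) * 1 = 122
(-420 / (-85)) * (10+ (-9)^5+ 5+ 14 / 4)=-4958562 / 17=-291680.12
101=101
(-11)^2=121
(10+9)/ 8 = 2.38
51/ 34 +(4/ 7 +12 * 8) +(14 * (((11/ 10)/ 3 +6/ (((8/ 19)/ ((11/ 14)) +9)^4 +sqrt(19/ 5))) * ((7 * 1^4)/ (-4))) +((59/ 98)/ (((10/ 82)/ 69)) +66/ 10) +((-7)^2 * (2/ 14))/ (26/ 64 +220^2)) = 535164902622672416787 * sqrt(95)/ 1244595910957044329212758706 +58872942206184076465779690499180210531/ 134935242864597888906270031480118460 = 436.31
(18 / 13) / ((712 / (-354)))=-1593 / 2314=-0.69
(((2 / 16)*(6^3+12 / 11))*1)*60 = 17910 / 11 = 1628.18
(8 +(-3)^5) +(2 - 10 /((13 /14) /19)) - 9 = -5806 /13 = -446.62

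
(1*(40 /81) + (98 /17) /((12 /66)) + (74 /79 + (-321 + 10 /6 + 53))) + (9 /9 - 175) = -44296102 /108783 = -407.20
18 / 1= 18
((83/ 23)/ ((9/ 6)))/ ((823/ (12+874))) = 147076/ 56787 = 2.59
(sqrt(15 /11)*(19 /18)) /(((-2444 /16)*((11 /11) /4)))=-152*sqrt(165) /60489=-0.03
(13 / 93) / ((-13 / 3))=-1 / 31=-0.03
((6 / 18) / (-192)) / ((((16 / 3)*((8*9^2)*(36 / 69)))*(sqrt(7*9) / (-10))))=115*sqrt(7) / 250822656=0.00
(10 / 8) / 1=5 / 4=1.25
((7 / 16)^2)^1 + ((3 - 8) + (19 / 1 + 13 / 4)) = 4465 / 256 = 17.44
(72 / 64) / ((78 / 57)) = 171 / 208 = 0.82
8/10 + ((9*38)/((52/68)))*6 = 174472/65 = 2684.18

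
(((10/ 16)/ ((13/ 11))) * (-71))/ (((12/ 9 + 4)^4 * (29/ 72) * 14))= -2846745/ 345899008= -0.01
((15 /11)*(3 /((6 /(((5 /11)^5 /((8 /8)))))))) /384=15625 /453519616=0.00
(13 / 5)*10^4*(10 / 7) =260000 / 7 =37142.86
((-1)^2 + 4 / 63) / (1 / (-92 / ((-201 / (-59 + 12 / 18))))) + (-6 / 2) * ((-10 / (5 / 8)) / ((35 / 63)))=23492 / 405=58.00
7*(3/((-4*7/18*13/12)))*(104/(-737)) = 1296/737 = 1.76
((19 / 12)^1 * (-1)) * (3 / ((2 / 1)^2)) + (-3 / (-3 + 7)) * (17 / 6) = -53 / 16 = -3.31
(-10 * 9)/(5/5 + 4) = -18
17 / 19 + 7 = 150 / 19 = 7.89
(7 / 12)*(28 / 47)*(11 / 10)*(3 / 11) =49 / 470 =0.10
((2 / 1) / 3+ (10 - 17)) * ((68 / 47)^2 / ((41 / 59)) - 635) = 1087531481 / 271707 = 4002.59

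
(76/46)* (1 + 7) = 304/23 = 13.22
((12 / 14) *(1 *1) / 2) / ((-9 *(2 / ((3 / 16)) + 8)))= -1 / 392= -0.00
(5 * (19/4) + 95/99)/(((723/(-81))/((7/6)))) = -68495/21208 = -3.23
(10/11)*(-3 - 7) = -100/11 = -9.09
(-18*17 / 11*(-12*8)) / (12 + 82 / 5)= 73440 / 781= 94.03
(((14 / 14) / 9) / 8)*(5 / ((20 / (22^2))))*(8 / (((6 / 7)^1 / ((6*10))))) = 8470 / 9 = 941.11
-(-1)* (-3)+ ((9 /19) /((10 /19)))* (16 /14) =-69 /35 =-1.97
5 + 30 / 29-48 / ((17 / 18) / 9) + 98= -174215 / 493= -353.38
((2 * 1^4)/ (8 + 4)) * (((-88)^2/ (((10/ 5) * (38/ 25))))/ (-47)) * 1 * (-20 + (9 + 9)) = 48400/ 2679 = 18.07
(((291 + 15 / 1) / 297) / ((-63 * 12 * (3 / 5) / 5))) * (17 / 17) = -0.01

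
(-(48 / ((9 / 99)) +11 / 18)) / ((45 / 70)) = -66605 / 81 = -822.28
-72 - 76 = -148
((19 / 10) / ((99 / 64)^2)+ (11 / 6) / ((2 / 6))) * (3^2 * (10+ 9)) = 11720701 / 10890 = 1076.28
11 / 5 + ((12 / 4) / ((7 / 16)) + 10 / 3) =1301 / 105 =12.39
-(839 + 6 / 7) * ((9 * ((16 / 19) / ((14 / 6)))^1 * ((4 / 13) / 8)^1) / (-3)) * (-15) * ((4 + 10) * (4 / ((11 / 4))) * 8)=-1625425920 / 19019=-85463.27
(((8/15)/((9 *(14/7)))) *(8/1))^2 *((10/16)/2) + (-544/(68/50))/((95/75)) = -21868784/69255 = -315.77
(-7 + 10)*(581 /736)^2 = 1012683 /541696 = 1.87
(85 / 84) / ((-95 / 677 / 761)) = -8758349 / 1596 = -5487.69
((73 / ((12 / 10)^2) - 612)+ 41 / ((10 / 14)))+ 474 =-5383 / 180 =-29.91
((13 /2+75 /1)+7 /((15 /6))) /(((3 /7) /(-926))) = -910721 /5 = -182144.20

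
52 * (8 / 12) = 104 / 3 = 34.67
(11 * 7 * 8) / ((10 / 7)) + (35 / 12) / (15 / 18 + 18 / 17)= 835191 / 1930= 432.74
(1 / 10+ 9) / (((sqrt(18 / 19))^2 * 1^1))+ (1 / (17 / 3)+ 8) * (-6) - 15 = -166627 / 3060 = -54.45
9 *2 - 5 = 13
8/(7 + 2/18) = 9/8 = 1.12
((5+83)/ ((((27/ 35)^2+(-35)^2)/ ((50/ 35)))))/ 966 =5500/ 51796713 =0.00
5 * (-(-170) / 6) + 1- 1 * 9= 401 / 3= 133.67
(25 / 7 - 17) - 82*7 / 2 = -2103 / 7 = -300.43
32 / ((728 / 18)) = 0.79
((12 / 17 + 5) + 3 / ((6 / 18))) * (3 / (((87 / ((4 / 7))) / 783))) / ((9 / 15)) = 378.15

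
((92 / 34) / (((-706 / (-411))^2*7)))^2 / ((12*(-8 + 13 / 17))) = -1677182993721 / 8484918249516688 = -0.00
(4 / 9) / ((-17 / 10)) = -40 / 153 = -0.26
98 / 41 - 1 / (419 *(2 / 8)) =40898 / 17179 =2.38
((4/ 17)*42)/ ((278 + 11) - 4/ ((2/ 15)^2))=0.15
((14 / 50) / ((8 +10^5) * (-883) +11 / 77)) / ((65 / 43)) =-0.00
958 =958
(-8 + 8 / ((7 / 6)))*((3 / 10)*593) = -7116 / 35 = -203.31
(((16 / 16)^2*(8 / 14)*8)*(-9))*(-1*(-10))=-2880 / 7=-411.43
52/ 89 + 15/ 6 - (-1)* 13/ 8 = 3353/ 712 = 4.71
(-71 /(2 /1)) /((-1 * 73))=71 /146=0.49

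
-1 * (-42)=42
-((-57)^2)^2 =-10556001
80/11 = 7.27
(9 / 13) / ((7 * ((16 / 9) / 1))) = 81 / 1456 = 0.06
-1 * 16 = -16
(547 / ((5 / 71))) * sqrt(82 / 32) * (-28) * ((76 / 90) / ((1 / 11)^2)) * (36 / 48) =-625003841 * sqrt(41) / 150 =-26679848.29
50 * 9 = 450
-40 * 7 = -280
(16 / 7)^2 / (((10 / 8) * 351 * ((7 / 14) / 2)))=4096 / 85995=0.05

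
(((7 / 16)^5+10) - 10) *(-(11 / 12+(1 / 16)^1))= -0.02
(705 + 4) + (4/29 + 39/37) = 762036/1073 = 710.19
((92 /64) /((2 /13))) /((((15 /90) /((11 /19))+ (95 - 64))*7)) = 9867 /231280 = 0.04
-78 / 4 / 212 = -39 / 424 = -0.09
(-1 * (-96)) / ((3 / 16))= 512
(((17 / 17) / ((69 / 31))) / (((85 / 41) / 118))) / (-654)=-74989 / 1917855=-0.04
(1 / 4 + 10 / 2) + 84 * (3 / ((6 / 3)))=525 / 4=131.25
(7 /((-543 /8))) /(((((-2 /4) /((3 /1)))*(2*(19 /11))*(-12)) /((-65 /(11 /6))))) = 1820 /3439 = 0.53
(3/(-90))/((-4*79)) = 0.00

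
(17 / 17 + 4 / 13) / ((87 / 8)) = 136 / 1131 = 0.12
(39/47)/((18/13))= 169/282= 0.60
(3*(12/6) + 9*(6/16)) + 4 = 107/8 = 13.38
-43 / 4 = -10.75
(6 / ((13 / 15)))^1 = 90 / 13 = 6.92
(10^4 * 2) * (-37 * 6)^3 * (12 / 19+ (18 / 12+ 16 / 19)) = -12363384240000 / 19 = -650704433684.21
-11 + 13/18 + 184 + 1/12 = 6257/36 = 173.81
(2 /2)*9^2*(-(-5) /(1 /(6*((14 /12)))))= 2835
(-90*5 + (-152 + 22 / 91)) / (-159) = 54760 / 14469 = 3.78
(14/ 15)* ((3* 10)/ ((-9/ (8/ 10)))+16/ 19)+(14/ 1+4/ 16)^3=158246831/ 54720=2891.94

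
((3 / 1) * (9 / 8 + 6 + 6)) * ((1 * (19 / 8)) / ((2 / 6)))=17955 / 64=280.55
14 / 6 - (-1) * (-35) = -98 / 3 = -32.67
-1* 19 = -19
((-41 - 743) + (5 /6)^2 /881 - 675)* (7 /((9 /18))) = -20425.99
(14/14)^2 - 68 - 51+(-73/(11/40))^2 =8512122/121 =70348.12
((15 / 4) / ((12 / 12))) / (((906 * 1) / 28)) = 35 / 302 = 0.12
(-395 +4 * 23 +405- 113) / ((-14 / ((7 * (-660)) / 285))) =-242 / 19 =-12.74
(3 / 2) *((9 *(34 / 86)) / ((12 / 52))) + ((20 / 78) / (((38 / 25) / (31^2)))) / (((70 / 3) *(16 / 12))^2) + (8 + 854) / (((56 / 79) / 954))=38640691380141 / 33307456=1160121.37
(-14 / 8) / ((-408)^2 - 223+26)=-7 / 665068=-0.00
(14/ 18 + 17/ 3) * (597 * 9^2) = 311634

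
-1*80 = -80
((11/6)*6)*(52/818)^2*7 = 52052/167281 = 0.31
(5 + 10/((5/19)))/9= 43/9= 4.78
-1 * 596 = -596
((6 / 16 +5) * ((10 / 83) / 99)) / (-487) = -215 / 16006716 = -0.00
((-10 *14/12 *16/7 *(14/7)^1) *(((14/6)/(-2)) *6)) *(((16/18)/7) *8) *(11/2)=2085.93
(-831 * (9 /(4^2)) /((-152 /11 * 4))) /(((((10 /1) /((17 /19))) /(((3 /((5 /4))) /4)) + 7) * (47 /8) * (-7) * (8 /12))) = -12587157 /1045767296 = -0.01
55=55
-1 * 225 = -225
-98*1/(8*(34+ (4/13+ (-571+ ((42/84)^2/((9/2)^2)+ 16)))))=51597/2193104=0.02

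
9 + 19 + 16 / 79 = 2228 / 79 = 28.20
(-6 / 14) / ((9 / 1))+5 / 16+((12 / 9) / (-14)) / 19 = 79 / 304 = 0.26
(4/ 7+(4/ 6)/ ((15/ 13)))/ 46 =181/ 7245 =0.02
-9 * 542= -4878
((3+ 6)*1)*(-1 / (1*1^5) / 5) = -9 / 5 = -1.80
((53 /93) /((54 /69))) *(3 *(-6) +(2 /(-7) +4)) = -60950 /5859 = -10.40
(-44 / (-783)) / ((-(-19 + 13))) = 22 / 2349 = 0.01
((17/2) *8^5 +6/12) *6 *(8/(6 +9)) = 4456456/5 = 891291.20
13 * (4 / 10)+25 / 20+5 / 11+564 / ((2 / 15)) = 932119 / 220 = 4236.90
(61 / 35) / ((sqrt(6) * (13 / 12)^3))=17568 * sqrt(6) / 76895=0.56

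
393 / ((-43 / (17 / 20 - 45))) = 347019 / 860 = 403.51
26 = 26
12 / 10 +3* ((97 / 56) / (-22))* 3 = 3027 / 6160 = 0.49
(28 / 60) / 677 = 7 / 10155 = 0.00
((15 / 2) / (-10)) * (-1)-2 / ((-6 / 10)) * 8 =329 / 12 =27.42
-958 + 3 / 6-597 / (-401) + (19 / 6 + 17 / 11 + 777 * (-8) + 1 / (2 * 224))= -42490488079 / 5928384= -7167.30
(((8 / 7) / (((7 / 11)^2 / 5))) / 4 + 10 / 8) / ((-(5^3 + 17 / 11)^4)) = -31990585 / 1717077105967104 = -0.00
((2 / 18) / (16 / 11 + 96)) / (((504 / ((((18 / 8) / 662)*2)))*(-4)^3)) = -11 / 45781843968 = -0.00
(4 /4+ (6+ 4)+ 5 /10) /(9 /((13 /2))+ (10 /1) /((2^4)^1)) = 1196 /209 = 5.72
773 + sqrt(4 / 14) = sqrt(14) / 7 + 773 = 773.53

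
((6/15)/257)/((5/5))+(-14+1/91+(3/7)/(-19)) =-31126952/2221765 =-14.01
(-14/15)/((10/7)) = -49/75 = -0.65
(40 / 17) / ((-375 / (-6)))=0.04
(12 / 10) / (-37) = -6 / 185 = -0.03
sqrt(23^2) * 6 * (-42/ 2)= -2898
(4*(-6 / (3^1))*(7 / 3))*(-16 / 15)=896 / 45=19.91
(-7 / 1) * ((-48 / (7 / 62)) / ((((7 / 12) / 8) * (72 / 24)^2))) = 31744 / 7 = 4534.86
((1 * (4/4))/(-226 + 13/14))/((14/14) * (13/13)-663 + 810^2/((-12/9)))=2/221802041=0.00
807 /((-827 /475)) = -383325 /827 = -463.51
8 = 8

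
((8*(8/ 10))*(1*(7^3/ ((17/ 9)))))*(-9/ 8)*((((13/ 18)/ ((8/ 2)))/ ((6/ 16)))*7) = -374556/ 85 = -4406.54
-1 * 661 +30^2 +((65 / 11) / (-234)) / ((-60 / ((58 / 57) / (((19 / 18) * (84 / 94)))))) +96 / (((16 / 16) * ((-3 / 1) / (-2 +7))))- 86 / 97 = 22746862063 / 291201372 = 78.11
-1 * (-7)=7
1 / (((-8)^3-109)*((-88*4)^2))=-0.00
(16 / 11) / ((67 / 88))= 128 / 67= 1.91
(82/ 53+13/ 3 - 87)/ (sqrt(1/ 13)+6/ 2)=-83837/ 3074+6449 * sqrt(13)/ 9222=-24.75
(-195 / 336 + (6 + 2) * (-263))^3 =-13096360037612097 / 1404928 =-9321730393.03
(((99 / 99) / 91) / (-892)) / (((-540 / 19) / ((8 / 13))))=19 / 71228430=0.00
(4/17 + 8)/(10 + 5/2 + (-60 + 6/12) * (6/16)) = -2240/2669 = -0.84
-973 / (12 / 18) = -2919 / 2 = -1459.50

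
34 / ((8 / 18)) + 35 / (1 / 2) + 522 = 1337 / 2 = 668.50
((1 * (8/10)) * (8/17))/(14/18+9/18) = 576/1955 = 0.29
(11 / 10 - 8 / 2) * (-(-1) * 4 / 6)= -29 / 15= -1.93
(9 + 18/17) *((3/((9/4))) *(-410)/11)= -499.89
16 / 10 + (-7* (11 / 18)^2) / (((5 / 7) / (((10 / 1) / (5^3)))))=26471 / 20250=1.31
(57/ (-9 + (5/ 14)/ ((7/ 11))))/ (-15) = 1862/ 4135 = 0.45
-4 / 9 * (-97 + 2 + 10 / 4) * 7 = 2590 / 9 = 287.78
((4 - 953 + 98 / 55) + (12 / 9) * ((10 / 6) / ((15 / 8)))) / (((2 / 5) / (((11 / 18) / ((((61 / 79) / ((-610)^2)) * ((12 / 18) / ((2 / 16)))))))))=-130594435.20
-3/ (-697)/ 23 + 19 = 304592/ 16031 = 19.00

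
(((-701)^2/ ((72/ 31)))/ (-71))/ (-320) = 15233431/ 1635840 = 9.31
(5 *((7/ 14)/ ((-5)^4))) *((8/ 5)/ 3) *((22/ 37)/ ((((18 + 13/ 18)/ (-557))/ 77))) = -22645392/ 7793125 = -2.91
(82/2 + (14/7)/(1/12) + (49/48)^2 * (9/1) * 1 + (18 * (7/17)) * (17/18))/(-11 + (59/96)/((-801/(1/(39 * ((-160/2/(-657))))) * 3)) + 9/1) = -6508020870/159947987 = -40.69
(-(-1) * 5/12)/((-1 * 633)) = -5/7596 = -0.00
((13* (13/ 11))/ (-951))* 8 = -1352/ 10461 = -0.13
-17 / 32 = -0.53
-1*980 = -980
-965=-965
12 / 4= 3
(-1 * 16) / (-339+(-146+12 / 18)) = 48 / 1453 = 0.03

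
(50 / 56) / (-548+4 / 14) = -0.00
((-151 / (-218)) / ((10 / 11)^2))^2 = 333829441 / 475240000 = 0.70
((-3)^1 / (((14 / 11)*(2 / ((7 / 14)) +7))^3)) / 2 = -3 / 5488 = -0.00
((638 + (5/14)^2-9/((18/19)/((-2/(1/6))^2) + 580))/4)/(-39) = -1225143625/299512304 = -4.09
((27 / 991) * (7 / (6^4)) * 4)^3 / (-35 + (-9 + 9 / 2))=-343 / 66429624449376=-0.00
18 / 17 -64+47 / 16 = -16321 / 272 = -60.00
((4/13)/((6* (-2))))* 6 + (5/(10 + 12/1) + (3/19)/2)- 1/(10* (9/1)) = 34543/244530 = 0.14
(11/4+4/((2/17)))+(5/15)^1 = 445/12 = 37.08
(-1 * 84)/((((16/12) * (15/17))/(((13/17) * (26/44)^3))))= -599781/53240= -11.27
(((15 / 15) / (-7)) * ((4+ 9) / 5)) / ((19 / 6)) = -78 / 665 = -0.12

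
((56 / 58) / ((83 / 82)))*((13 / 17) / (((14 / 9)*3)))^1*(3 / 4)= 4797 / 40919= 0.12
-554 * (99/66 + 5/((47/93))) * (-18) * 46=245640276/47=5226388.85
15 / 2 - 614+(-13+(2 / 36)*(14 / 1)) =-11137 / 18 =-618.72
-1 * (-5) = 5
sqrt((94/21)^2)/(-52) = -47/546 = -0.09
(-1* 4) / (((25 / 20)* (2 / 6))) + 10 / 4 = -71 / 10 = -7.10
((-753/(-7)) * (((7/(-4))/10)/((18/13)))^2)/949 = 22841/12614400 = 0.00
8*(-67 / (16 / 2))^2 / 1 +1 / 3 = 13475 / 24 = 561.46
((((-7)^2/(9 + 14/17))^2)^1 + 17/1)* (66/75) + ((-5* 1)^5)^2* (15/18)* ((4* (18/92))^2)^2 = 595644329478524004/195112141225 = 3052830.67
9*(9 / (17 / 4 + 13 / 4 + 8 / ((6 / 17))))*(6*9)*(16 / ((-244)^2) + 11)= 1594.98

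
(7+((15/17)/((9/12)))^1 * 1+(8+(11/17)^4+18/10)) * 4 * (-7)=-212247532/417605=-508.25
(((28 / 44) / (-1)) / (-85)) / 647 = 7 / 604945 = 0.00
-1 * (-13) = 13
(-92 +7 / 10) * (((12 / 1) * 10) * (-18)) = 197208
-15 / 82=-0.18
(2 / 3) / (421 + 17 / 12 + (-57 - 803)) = -8 / 5251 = -0.00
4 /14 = 2 /7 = 0.29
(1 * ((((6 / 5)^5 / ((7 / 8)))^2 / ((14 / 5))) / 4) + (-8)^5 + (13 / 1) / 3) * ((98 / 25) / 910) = -65845839827401 / 466552734375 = -141.13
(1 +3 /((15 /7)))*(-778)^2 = 7263408 /5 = 1452681.60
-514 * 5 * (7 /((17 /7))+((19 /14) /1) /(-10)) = -1680009 /238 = -7058.86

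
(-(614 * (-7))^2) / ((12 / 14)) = -21551604.67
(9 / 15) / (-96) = -1 / 160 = -0.01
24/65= 0.37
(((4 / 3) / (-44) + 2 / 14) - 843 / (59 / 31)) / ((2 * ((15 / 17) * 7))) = -102598213 / 2862090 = -35.85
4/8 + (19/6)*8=155/6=25.83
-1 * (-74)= 74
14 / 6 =7 / 3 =2.33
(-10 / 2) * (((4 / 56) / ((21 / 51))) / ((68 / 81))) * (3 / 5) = -243 / 392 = -0.62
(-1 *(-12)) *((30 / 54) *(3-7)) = -80 / 3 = -26.67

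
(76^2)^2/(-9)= -33362176/9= -3706908.44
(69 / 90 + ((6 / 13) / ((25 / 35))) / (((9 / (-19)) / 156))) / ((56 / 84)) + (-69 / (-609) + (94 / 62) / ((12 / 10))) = -119569489 / 377580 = -316.67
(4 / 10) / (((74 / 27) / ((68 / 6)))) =306 / 185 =1.65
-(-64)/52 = 16/13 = 1.23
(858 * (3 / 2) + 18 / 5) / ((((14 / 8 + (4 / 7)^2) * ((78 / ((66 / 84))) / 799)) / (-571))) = -6869440053 / 2405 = -2856316.03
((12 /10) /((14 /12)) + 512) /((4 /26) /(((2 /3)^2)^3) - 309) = -7469696 /4473525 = -1.67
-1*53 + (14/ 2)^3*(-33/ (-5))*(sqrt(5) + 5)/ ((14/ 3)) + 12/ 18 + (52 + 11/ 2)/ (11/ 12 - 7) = 4851*sqrt(5)/ 10 + 1035307/ 438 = 3448.43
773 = 773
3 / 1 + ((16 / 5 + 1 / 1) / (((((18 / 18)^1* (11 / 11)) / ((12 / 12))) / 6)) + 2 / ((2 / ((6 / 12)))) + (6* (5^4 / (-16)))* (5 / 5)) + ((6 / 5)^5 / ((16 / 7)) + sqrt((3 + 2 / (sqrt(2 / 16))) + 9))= -200.38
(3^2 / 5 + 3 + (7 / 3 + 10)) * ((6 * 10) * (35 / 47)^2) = 1259300 / 2209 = 570.08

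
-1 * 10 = -10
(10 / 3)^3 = 37.04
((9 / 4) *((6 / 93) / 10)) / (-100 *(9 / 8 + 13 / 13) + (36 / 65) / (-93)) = -117 / 1712798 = -0.00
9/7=1.29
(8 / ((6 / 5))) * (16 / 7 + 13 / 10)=502 / 21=23.90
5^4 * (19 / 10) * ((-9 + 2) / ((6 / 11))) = -182875 / 12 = -15239.58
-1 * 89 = -89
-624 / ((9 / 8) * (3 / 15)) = -8320 / 3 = -2773.33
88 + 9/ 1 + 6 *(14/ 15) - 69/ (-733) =376374/ 3665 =102.69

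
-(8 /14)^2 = -16 /49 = -0.33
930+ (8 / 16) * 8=934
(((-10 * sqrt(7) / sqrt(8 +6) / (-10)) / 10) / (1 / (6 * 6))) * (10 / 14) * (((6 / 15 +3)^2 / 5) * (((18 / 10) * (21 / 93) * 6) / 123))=46818 * sqrt(2) / 794375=0.08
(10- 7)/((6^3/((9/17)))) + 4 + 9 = 1769/136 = 13.01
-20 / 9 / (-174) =10 / 783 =0.01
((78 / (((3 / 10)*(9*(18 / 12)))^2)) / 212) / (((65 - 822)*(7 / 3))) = -2600 / 204737463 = -0.00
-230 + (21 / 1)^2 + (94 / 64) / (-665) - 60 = 3213233 / 21280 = 151.00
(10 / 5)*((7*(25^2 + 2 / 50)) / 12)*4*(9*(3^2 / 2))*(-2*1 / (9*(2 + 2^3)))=-328146 / 125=-2625.17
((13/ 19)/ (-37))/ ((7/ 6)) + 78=383760/ 4921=77.98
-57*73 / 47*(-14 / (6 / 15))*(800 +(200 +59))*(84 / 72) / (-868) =-51409155 / 11656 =-4410.53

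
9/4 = 2.25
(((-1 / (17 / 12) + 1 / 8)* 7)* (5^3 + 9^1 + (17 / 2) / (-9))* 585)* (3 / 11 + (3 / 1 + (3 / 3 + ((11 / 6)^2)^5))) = -24806644713290446825 / 180914798592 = -137117830.64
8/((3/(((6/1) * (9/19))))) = 144/19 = 7.58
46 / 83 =0.55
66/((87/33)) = 726/29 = 25.03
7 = 7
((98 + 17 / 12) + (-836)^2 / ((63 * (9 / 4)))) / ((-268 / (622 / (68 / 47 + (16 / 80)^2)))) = -7851.63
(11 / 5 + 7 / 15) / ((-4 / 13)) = -26 / 3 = -8.67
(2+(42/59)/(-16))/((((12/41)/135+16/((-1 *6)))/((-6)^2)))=-15326415/580088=-26.42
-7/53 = -0.13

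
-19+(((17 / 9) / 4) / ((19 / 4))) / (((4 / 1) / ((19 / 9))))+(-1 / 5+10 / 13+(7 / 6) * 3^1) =-313337 / 21060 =-14.88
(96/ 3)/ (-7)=-32/ 7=-4.57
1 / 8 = 0.12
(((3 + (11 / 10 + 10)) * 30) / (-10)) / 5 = -423 / 50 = -8.46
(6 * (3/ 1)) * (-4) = -72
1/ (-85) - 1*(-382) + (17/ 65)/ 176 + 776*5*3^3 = 20448014161/ 194480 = 105141.99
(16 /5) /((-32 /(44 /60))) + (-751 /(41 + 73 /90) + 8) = -10.04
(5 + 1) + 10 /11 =76 /11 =6.91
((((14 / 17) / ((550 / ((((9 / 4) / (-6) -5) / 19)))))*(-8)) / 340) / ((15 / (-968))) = -6622 / 10295625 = -0.00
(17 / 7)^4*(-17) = -1419857 / 2401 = -591.36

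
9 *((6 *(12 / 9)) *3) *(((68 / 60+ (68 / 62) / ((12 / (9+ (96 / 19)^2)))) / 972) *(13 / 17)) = 1101191 / 1510785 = 0.73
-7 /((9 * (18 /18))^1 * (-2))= 7 /18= 0.39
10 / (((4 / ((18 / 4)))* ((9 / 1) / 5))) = 25 / 4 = 6.25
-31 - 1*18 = -49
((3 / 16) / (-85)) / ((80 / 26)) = -39 / 54400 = -0.00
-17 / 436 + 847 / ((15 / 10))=738533 / 1308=564.63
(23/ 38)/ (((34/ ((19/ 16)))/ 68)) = 1.44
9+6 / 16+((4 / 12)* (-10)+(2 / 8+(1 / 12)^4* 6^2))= 3625 / 576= 6.29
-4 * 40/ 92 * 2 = -80/ 23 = -3.48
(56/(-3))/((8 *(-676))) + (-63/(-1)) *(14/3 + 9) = 1746115/2028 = 861.00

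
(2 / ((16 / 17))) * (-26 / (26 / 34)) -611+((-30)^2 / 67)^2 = -9028437 / 17956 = -502.81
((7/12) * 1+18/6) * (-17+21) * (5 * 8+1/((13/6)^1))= 579.95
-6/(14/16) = -48/7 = -6.86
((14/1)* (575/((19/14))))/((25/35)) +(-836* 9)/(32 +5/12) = 59660948/7391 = 8072.11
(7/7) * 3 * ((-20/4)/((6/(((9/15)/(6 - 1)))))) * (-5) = 3/2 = 1.50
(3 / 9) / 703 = 1 / 2109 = 0.00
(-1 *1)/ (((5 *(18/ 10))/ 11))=-11/ 9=-1.22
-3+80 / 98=-107 / 49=-2.18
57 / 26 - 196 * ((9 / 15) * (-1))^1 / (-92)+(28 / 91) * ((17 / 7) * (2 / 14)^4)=45949171 / 50252930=0.91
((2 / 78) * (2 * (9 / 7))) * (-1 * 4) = -24 / 91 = -0.26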